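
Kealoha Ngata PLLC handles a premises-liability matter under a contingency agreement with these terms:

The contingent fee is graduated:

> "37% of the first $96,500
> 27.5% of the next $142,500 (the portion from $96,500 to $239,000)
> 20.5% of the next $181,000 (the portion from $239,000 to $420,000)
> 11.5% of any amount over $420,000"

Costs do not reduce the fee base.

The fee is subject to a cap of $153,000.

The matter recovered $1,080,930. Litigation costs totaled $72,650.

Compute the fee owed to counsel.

Fee base is the gross recovery, $1,080,930; costs are reimbursed separately.
First $96,500 at 37% = $35,705.00
Next $142,500 at 27.5% = $39,187.50
Next $181,000 at 20.5% = $37,105.00
Remaining $660,930 at 11.5% = $76,006.95
Fee: $35,705.00 + $39,187.50 + $37,105.00 + $76,006.95 = $188,004.45
$188,004.45 exceeds the $153,000 cap, so the fee is capped at $153,000.00.

$153,000.00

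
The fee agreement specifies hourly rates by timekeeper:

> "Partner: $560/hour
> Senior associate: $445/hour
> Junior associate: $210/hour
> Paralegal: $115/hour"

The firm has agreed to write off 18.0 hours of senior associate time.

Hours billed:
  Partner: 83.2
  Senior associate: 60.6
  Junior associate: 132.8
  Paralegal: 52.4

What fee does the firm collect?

Partner: 83.2 × $560 = $46,592.00
Senior associate: 60.6 × $445 = $26,967.00
Junior associate: 132.8 × $210 = $27,888.00
Paralegal: 52.4 × $115 = $6,026.00
Subtotal: $107,473.00
Write-off: 18.0 × $445 = $8,010.00
Total: $107,473.00 − $8,010.00 = $99,463.00

$99,463.00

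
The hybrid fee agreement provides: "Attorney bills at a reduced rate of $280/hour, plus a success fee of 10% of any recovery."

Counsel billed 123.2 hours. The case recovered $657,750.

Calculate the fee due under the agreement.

Hourly: 123.2 × $280 = $34,496.00
Success fee: 10% of $657,750 = $65,775.00
Total: $34,496.00 + $65,775.00 = $100,271.00

$100,271.00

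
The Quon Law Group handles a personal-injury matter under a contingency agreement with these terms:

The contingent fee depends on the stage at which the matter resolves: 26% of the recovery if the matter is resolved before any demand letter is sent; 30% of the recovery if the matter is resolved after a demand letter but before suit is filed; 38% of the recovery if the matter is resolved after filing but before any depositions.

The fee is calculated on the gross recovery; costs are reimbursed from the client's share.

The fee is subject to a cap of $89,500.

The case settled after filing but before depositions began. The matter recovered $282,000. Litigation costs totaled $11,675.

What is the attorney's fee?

$89,500.00

Fee base is the gross recovery, $282,000; costs are reimbursed separately.
The matter settled after filing but before depositions began, so the 38% rate applies.
$282,000 × 38% = $107,160.00
$107,160.00 exceeds the $89,500 cap, so the fee is capped at $89,500.00.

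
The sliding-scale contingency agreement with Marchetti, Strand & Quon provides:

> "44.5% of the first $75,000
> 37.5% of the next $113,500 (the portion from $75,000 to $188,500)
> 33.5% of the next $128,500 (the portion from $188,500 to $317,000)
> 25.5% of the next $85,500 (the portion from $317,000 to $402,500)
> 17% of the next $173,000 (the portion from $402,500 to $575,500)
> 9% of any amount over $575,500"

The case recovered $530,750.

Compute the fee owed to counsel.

$162,590.00

First $75,000 at 44.5% = $33,375.00
Next $113,500 at 37.5% = $42,562.50
Next $128,500 at 33.5% = $43,047.50
Next $85,500 at 25.5% = $21,802.50
Remaining $128,250 at 17% = $21,802.50
Fee: $33,375.00 + $42,562.50 + $43,047.50 + $21,802.50 + $21,802.50 = $162,590.00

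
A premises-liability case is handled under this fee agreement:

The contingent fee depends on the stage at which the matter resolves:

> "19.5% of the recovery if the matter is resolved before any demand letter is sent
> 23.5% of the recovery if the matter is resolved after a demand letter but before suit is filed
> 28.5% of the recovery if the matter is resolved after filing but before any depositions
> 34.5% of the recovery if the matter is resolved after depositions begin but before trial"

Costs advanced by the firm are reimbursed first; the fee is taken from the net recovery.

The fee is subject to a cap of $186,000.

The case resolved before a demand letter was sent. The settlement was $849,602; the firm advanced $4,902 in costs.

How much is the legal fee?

$164,716.50

Fee base (net of costs): $849,602 − $4,902 = $844,700
The matter resolved before a demand letter was sent, so the 19.5% rate applies.
$844,700 × 19.5% = $164,716.50
$164,716.50 is under the $186,000 cap.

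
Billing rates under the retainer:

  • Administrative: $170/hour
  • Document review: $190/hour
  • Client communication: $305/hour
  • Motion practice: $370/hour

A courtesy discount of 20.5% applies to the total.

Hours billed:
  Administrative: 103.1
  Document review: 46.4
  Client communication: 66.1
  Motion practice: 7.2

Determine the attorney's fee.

Administrative: 103.1 × $170 = $17,527.00
Document review: 46.4 × $190 = $8,816.00
Client communication: 66.1 × $305 = $20,160.50
Motion practice: 7.2 × $370 = $2,664.00
Subtotal: $49,167.50
Less 20.5% discount: −$10,079.34
Total: $49,167.50 − $10,079.34 = $39,088.16

$39,088.16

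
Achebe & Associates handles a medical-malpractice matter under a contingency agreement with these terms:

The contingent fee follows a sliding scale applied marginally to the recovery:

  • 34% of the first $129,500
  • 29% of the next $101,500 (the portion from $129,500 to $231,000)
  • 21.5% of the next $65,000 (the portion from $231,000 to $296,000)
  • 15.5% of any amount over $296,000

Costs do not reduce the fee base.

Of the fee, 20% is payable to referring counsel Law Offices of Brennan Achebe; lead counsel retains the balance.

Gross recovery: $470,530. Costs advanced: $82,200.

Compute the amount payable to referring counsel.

Fee base is the gross recovery, $470,530; costs are reimbursed separately.
First $129,500 at 34% = $44,030.00
Next $101,500 at 29% = $29,435.00
Next $65,000 at 21.5% = $13,975.00
Remaining $174,530 at 15.5% = $27,052.15
Fee: $44,030.00 + $29,435.00 + $13,975.00 + $27,052.15 = $114,492.15
Referral share: 20% of $114,492.15 = $22,898.43; lead counsel retains $114,492.15 − $22,898.43 = $91,593.72.

$22,898.43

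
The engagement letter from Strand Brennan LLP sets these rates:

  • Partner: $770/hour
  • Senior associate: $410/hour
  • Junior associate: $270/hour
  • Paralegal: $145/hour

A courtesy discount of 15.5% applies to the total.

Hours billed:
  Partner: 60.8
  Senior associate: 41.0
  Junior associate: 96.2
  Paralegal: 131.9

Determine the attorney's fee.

Partner: 60.8 × $770 = $46,816.00
Senior associate: 41.0 × $410 = $16,810.00
Junior associate: 96.2 × $270 = $25,974.00
Paralegal: 131.9 × $145 = $19,125.50
Subtotal: $108,725.50
Less 15.5% discount: −$16,852.45
Total: $108,725.50 − $16,852.45 = $91,873.05

$91,873.05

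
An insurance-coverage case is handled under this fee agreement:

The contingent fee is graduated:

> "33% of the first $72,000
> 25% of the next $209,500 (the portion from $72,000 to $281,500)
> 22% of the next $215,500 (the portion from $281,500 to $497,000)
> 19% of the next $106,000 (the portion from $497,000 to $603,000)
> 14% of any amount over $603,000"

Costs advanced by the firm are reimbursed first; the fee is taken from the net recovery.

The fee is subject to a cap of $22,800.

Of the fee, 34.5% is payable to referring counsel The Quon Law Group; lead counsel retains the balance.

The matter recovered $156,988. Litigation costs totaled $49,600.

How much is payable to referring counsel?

$7,866.00

Fee base (net of costs): $156,988 − $49,600 = $107,388
First $72,000 at 33% = $23,760.00
Remaining $35,388 at 25% = $8,847.00
Fee: $23,760.00 + $8,847.00 = $32,607.00
$32,607.00 exceeds the $22,800 cap, so the fee is capped at $22,800.00.
Referral share: 34.5% of $22,800.00 = $7,866.00; lead counsel retains $22,800.00 − $7,866.00 = $14,934.00.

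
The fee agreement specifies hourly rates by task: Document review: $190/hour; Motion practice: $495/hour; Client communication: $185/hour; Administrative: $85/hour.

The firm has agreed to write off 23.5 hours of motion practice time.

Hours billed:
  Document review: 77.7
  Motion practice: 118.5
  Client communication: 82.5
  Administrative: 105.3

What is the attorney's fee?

$86,001.00

Document review: 77.7 × $190 = $14,763.00
Motion practice: 118.5 × $495 = $58,657.50
Client communication: 82.5 × $185 = $15,262.50
Administrative: 105.3 × $85 = $8,950.50
Subtotal: $97,633.50
Write-off: 23.5 × $495 = $11,632.50
Total: $97,633.50 − $11,632.50 = $86,001.00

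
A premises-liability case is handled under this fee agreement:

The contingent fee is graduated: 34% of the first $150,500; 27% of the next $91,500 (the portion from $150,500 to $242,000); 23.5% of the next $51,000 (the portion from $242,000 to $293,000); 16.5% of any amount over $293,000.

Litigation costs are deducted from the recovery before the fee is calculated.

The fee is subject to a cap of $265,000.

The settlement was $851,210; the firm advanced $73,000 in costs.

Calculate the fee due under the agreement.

$167,919.65

Fee base (net of costs): $851,210 − $73,000 = $778,210
First $150,500 at 34% = $51,170.00
Next $91,500 at 27% = $24,705.00
Next $51,000 at 23.5% = $11,985.00
Remaining $485,210 at 16.5% = $80,059.65
Fee: $51,170.00 + $24,705.00 + $11,985.00 + $80,059.65 = $167,919.65
$167,919.65 is under the $265,000 cap.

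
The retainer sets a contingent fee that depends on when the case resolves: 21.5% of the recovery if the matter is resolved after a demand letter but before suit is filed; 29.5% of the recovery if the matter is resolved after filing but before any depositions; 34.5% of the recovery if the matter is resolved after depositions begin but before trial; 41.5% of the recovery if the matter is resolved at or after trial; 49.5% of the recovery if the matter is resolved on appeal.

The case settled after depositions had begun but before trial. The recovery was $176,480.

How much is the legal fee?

The matter settled after depositions had begun but before trial, so the 34.5% rate applies.
$176,480 × 34.5% = $60,885.60

$60,885.60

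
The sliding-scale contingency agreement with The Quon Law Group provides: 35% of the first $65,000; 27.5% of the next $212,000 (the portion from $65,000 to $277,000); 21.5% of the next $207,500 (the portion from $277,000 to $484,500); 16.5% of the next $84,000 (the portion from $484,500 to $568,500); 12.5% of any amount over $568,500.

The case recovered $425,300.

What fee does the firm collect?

$112,934.50

First $65,000 at 35% = $22,750.00
Next $212,000 at 27.5% = $58,300.00
Remaining $148,300 at 21.5% = $31,884.50
Fee: $22,750.00 + $58,300.00 + $31,884.50 = $112,934.50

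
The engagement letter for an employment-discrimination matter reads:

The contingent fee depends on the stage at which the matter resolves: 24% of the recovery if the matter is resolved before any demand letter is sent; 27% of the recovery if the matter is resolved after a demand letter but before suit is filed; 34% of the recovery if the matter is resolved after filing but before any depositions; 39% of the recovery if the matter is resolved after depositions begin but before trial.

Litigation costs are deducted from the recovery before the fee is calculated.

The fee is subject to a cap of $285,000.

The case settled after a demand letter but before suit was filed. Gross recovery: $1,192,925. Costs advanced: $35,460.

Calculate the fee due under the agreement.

$285,000.00

Fee base (net of costs): $1,192,925 − $35,460 = $1,157,465
The matter settled after a demand letter but before suit was filed, so the 27% rate applies.
$1,157,465 × 27% = $312,515.55
$312,515.55 exceeds the $285,000 cap, so the fee is capped at $285,000.00.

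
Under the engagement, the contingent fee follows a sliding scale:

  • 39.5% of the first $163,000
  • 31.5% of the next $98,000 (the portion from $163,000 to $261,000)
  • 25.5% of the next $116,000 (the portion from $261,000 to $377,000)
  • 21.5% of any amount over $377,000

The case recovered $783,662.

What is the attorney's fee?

$212,267.33

First $163,000 at 39.5% = $64,385.00
Next $98,000 at 31.5% = $30,870.00
Next $116,000 at 25.5% = $29,580.00
Remaining $406,662 at 21.5% = $87,432.33
Fee: $64,385.00 + $30,870.00 + $29,580.00 + $87,432.33 = $212,267.33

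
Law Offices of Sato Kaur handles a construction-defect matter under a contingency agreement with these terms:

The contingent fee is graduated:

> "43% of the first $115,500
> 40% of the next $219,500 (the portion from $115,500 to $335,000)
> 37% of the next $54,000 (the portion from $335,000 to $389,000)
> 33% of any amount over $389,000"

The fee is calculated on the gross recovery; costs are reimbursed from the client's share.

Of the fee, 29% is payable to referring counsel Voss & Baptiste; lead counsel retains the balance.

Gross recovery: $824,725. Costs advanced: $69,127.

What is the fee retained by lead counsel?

Fee base is the gross recovery, $824,725; costs are reimbursed separately.
First $115,500 at 43% = $49,665.00
Next $219,500 at 40% = $87,800.00
Next $54,000 at 37% = $19,980.00
Remaining $435,725 at 33% = $143,789.25
Fee: $49,665.00 + $87,800.00 + $19,980.00 + $143,789.25 = $301,234.25
Referral share: 29% of $301,234.25 = $87,357.93; lead counsel retains $301,234.25 − $87,357.93 = $213,876.32.

$213,876.32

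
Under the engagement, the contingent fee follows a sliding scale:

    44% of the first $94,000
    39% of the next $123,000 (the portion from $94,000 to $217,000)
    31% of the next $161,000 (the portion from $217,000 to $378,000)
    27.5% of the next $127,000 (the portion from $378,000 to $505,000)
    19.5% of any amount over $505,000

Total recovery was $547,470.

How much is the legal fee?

$182,446.65

First $94,000 at 44% = $41,360.00
Next $123,000 at 39% = $47,970.00
Next $161,000 at 31% = $49,910.00
Next $127,000 at 27.5% = $34,925.00
Remaining $42,470 at 19.5% = $8,281.65
Fee: $41,360.00 + $47,970.00 + $49,910.00 + $34,925.00 + $8,281.65 = $182,446.65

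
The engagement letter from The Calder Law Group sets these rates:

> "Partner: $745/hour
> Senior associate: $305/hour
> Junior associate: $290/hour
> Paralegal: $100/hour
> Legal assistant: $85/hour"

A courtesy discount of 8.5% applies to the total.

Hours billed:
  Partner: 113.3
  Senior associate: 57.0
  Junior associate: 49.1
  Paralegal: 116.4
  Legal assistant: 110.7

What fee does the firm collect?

$125,430.03

Partner: 113.3 × $745 = $84,408.50
Senior associate: 57.0 × $305 = $17,385.00
Junior associate: 49.1 × $290 = $14,239.00
Paralegal: 116.4 × $100 = $11,640.00
Legal assistant: 110.7 × $85 = $9,409.50
Subtotal: $137,082.00
Less 8.5% discount: −$11,651.97
Total: $137,082.00 − $11,651.97 = $125,430.03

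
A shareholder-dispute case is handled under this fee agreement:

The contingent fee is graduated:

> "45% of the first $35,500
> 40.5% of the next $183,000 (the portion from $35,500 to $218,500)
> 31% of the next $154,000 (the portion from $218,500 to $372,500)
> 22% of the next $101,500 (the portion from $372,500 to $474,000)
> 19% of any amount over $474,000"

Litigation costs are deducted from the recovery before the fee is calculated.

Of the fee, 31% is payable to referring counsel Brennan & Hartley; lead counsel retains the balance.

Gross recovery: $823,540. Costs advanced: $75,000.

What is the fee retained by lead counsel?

Fee base (net of costs): $823,540 − $75,000 = $748,540
First $35,500 at 45% = $15,975.00
Next $183,000 at 40.5% = $74,115.00
Next $154,000 at 31% = $47,740.00
Next $101,500 at 22% = $22,330.00
Remaining $274,540 at 19% = $52,162.60
Fee: $15,975.00 + $74,115.00 + $47,740.00 + $22,330.00 + $52,162.60 = $212,322.60
Referral share: 31% of $212,322.60 = $65,820.01; lead counsel retains $212,322.60 − $65,820.01 = $146,502.59.

$146,502.59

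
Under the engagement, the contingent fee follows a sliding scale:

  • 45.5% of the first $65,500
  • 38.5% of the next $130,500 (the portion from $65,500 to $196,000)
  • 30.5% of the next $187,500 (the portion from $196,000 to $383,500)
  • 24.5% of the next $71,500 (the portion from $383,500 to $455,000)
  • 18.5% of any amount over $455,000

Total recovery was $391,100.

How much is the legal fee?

First $65,500 at 45.5% = $29,802.50
Next $130,500 at 38.5% = $50,242.50
Next $187,500 at 30.5% = $57,187.50
Remaining $7,600 at 24.5% = $1,862.00
Fee: $29,802.50 + $50,242.50 + $57,187.50 + $1,862.00 = $139,094.50

$139,094.50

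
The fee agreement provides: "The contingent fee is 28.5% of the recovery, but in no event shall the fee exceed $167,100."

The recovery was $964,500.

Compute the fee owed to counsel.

28.5% of $964,500 = $274,882.50
That exceeds the $167,100 cap, so the fee is capped at $167,100.

$167,100.00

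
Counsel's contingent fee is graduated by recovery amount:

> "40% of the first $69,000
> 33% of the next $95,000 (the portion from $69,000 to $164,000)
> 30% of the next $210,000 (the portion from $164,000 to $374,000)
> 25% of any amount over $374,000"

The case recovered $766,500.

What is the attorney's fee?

First $69,000 at 40% = $27,600.00
Next $95,000 at 33% = $31,350.00
Next $210,000 at 30% = $63,000.00
Remaining $392,500 at 25% = $98,125.00
Fee: $27,600.00 + $31,350.00 + $63,000.00 + $98,125.00 = $220,075.00

$220,075.00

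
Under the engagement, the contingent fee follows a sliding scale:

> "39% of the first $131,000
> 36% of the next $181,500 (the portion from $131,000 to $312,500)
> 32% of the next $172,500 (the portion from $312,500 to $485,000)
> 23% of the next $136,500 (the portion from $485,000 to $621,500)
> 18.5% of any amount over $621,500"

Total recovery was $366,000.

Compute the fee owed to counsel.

$133,550.00

First $131,000 at 39% = $51,090.00
Next $181,500 at 36% = $65,340.00
Remaining $53,500 at 32% = $17,120.00
Fee: $51,090.00 + $65,340.00 + $17,120.00 = $133,550.00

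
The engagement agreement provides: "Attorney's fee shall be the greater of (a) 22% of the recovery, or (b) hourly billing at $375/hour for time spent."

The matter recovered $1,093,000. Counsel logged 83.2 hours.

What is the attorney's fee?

$240,460.00

(a) 22% of $1,093,000 = $240,460.00
(b) 83.2 × $375 = $31,200.00
The greater is (a): $240,460.00.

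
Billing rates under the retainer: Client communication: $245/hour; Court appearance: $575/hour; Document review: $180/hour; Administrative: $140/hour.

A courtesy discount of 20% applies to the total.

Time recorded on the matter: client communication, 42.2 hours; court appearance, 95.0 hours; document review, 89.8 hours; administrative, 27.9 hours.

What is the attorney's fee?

$68,027.20

Client communication: 42.2 × $245 = $10,339.00
Court appearance: 95.0 × $575 = $54,625.00
Document review: 89.8 × $180 = $16,164.00
Administrative: 27.9 × $140 = $3,906.00
Subtotal: $85,034.00
Less 20% discount: −$17,006.80
Total: $85,034.00 − $17,006.80 = $68,027.20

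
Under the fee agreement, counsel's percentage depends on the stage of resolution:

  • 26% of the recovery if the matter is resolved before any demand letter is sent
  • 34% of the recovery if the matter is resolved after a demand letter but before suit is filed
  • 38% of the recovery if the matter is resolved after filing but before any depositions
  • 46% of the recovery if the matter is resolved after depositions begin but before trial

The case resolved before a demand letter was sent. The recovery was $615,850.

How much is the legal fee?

The matter resolved before a demand letter was sent, so the 26% rate applies.
$615,850 × 26% = $160,121.00

$160,121.00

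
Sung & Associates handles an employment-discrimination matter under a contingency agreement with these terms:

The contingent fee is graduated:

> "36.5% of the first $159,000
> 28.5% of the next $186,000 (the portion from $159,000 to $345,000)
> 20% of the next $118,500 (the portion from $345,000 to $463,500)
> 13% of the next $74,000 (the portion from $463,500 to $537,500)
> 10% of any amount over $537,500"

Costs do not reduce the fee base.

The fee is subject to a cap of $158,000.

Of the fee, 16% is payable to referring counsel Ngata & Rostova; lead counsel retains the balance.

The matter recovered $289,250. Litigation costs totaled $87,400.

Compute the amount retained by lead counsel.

$79,931.25

Fee base is the gross recovery, $289,250; costs are reimbursed separately.
First $159,000 at 36.5% = $58,035.00
Remaining $130,250 at 28.5% = $37,121.25
Fee: $58,035.00 + $37,121.25 = $95,156.25
$95,156.25 is under the $158,000 cap.
Referral share: 16% of $95,156.25 = $15,225.00; lead counsel retains $95,156.25 − $15,225.00 = $79,931.25.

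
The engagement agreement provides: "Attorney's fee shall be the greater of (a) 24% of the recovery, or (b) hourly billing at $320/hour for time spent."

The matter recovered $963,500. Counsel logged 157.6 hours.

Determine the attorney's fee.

$231,240.00

(a) 24% of $963,500 = $231,240.00
(b) 157.6 × $320 = $50,432.00
The greater is (a): $231,240.00.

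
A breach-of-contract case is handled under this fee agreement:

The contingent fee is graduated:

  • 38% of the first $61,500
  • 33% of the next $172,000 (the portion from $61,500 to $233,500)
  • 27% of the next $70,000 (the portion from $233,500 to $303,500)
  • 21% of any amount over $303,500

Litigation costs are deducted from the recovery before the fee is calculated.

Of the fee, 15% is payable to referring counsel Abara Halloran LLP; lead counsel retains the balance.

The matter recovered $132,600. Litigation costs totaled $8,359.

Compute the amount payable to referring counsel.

Fee base (net of costs): $132,600 − $8,359 = $124,241
First $61,500 at 38% = $23,370.00
Remaining $62,741 at 33% = $20,704.53
Fee: $23,370.00 + $20,704.53 = $44,074.53
Referral share: 15% of $44,074.53 = $6,611.18; lead counsel retains $44,074.53 − $6,611.18 = $37,463.35.

$6,611.18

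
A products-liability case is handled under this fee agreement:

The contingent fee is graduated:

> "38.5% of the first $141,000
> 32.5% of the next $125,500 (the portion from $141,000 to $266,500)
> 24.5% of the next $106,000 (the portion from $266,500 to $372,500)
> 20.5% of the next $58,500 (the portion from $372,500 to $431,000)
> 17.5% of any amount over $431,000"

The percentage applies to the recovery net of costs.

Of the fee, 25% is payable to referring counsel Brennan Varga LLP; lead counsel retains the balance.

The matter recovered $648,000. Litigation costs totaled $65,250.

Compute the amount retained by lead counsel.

$119,693.44

Fee base (net of costs): $648,000 − $65,250 = $582,750
First $141,000 at 38.5% = $54,285.00
Next $125,500 at 32.5% = $40,787.50
Next $106,000 at 24.5% = $25,970.00
Next $58,500 at 20.5% = $11,992.50
Remaining $151,750 at 17.5% = $26,556.25
Fee: $54,285.00 + $40,787.50 + $25,970.00 + $11,992.50 + $26,556.25 = $159,591.25
Referral share: 25% of $159,591.25 = $39,897.81; lead counsel retains $159,591.25 − $39,897.81 = $119,693.44.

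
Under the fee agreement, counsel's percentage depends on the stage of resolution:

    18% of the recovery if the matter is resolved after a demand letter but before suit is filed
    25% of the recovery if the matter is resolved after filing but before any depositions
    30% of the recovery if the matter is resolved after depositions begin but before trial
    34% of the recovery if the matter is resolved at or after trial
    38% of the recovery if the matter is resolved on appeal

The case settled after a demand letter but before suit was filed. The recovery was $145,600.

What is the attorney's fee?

The matter settled after a demand letter but before suit was filed, so the 18% rate applies.
$145,600 × 18% = $26,208.00

$26,208.00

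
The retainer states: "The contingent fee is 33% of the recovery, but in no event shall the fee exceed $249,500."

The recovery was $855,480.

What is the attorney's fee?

$249,500.00

33% of $855,480 = $282,308.40
That exceeds the $249,500 cap, so the fee is capped at $249,500.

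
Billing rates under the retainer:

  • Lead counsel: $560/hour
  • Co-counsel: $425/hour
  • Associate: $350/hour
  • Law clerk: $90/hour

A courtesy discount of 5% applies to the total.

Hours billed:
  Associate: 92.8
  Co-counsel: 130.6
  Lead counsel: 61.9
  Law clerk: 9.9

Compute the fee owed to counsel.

$117,363.00

Lead counsel: 61.9 × $560 = $34,664.00
Co-counsel: 130.6 × $425 = $55,505.00
Associate: 92.8 × $350 = $32,480.00
Law clerk: 9.9 × $90 = $891.00
Subtotal: $123,540.00
Less 5% discount: −$6,177.00
Total: $123,540.00 − $6,177.00 = $117,363.00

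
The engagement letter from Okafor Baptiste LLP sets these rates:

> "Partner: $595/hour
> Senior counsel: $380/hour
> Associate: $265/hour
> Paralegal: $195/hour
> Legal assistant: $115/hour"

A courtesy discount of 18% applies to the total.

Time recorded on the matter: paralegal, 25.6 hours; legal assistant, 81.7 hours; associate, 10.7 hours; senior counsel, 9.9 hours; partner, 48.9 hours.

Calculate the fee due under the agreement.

Partner: 48.9 × $595 = $29,095.50
Senior counsel: 9.9 × $380 = $3,762.00
Associate: 10.7 × $265 = $2,835.50
Paralegal: 25.6 × $195 = $4,992.00
Legal assistant: 81.7 × $115 = $9,395.50
Subtotal: $50,080.50
Less 18% discount: −$9,014.49
Total: $50,080.50 − $9,014.49 = $41,066.01

$41,066.01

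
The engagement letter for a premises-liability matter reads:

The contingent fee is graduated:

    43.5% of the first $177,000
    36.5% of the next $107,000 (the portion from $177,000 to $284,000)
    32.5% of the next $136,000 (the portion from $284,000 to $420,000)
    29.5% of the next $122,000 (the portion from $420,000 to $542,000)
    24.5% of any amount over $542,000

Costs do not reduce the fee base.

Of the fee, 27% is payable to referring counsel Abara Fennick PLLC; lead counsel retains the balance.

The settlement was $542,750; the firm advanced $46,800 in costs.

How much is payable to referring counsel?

$53,034.41

Fee base is the gross recovery, $542,750; costs are reimbursed separately.
First $177,000 at 43.5% = $76,995.00
Next $107,000 at 36.5% = $39,055.00
Next $136,000 at 32.5% = $44,200.00
Next $122,000 at 29.5% = $35,990.00
Remaining $750 at 24.5% = $183.75
Fee: $76,995.00 + $39,055.00 + $44,200.00 + $35,990.00 + $183.75 = $196,423.75
Referral share: 27% of $196,423.75 = $53,034.41; lead counsel retains $196,423.75 − $53,034.41 = $143,389.34.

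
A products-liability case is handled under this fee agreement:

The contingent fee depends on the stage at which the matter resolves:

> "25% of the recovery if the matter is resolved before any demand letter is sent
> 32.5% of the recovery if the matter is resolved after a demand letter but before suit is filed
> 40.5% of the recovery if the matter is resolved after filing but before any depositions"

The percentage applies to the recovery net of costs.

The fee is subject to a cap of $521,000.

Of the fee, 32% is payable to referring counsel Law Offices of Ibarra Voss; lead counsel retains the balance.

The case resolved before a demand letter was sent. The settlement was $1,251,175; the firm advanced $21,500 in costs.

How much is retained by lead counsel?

Fee base (net of costs): $1,251,175 − $21,500 = $1,229,675
The matter resolved before a demand letter was sent, so the 25% rate applies.
$1,229,675 × 25% = $307,418.75
$307,418.75 is under the $521,000 cap.
Referral share: 32% of $307,418.75 = $98,374.00; lead counsel retains $307,418.75 − $98,374.00 = $209,044.75.

$209,044.75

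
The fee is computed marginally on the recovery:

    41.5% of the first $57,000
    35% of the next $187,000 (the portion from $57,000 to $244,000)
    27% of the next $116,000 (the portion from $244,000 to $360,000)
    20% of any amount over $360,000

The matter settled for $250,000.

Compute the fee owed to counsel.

First $57,000 at 41.5% = $23,655.00
Next $187,000 at 35% = $65,450.00
Remaining $6,000 at 27% = $1,620.00
Fee: $23,655.00 + $65,450.00 + $1,620.00 = $90,725.00

$90,725.00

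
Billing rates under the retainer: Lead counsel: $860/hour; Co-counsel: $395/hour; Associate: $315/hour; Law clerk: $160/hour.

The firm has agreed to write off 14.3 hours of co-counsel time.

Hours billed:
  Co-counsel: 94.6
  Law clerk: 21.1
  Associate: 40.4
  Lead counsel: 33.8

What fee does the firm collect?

$76,888.50

Lead counsel: 33.8 × $860 = $29,068.00
Co-counsel: 94.6 × $395 = $37,367.00
Associate: 40.4 × $315 = $12,726.00
Law clerk: 21.1 × $160 = $3,376.00
Subtotal: $82,537.00
Write-off: 14.3 × $395 = $5,648.50
Total: $82,537.00 − $5,648.50 = $76,888.50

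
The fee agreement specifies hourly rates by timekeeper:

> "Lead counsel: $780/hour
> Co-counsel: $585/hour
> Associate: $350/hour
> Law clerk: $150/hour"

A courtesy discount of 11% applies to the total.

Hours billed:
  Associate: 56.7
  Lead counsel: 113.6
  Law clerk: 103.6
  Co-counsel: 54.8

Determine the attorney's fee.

$138,885.39

Lead counsel: 113.6 × $780 = $88,608.00
Co-counsel: 54.8 × $585 = $32,058.00
Associate: 56.7 × $350 = $19,845.00
Law clerk: 103.6 × $150 = $15,540.00
Subtotal: $156,051.00
Less 11% discount: −$17,165.61
Total: $156,051.00 − $17,165.61 = $138,885.39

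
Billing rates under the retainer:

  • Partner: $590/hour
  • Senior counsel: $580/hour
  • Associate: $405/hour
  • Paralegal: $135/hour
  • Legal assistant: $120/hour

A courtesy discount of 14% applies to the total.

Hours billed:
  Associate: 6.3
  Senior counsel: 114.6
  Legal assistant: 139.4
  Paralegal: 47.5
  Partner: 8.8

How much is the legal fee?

$83,722.72

Partner: 8.8 × $590 = $5,192.00
Senior counsel: 114.6 × $580 = $66,468.00
Associate: 6.3 × $405 = $2,551.50
Paralegal: 47.5 × $135 = $6,412.50
Legal assistant: 139.4 × $120 = $16,728.00
Subtotal: $97,352.00
Less 14% discount: −$13,629.28
Total: $97,352.00 − $13,629.28 = $83,722.72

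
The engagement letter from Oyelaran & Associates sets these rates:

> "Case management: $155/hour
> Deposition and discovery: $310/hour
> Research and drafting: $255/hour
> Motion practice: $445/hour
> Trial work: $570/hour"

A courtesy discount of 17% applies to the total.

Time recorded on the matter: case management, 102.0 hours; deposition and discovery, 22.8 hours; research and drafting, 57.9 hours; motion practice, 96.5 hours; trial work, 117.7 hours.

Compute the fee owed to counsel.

Case management: 102.0 × $155 = $15,810.00
Deposition and discovery: 22.8 × $310 = $7,068.00
Research and drafting: 57.9 × $255 = $14,764.50
Motion practice: 96.5 × $445 = $42,942.50
Trial work: 117.7 × $570 = $67,089.00
Subtotal: $147,674.00
Less 17% discount: −$25,104.58
Total: $147,674.00 − $25,104.58 = $122,569.42

$122,569.42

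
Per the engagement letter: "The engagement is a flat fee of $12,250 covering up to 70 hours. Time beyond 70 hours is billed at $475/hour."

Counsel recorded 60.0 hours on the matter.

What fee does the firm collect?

$12,250.00

60.0 hours is within the 70-hour scope; only the flat fee applies.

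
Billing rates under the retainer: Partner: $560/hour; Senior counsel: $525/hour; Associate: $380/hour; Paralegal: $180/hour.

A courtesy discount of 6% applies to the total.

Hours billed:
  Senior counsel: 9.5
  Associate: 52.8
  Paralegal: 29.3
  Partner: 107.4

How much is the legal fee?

$85,041.33

Partner: 107.4 × $560 = $60,144.00
Senior counsel: 9.5 × $525 = $4,987.50
Associate: 52.8 × $380 = $20,064.00
Paralegal: 29.3 × $180 = $5,274.00
Subtotal: $90,469.50
Less 6% discount: −$5,428.17
Total: $90,469.50 − $5,428.17 = $85,041.33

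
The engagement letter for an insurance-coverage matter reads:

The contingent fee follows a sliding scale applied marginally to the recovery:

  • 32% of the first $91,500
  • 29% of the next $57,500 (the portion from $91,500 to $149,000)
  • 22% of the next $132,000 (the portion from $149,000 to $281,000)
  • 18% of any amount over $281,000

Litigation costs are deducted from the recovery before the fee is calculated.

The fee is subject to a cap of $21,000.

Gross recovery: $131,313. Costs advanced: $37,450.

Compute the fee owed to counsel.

Fee base (net of costs): $131,313 − $37,450 = $93,863
First $91,500 at 32% = $29,280.00
Remaining $2,363 at 29% = $685.27
Fee: $29,280.00 + $685.27 = $29,965.27
$29,965.27 exceeds the $21,000 cap, so the fee is capped at $21,000.00.

$21,000.00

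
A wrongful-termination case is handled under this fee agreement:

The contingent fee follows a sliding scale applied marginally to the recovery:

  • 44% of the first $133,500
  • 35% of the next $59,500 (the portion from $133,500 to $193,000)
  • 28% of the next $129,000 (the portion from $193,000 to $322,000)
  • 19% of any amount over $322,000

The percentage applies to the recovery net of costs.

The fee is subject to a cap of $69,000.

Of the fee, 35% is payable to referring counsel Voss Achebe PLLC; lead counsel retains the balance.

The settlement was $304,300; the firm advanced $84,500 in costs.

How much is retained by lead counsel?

Fee base (net of costs): $304,300 − $84,500 = $219,800
First $133,500 at 44% = $58,740.00
Next $59,500 at 35% = $20,825.00
Remaining $26,800 at 28% = $7,504.00
Fee: $58,740.00 + $20,825.00 + $7,504.00 = $87,069.00
$87,069.00 exceeds the $69,000 cap, so the fee is capped at $69,000.00.
Referral share: 35% of $69,000.00 = $24,150.00; lead counsel retains $69,000.00 − $24,150.00 = $44,850.00.

$44,850.00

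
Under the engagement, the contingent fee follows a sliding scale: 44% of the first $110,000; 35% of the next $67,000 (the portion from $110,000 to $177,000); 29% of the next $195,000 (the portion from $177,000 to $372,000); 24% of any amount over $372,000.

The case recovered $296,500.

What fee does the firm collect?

$106,505.00

First $110,000 at 44% = $48,400.00
Next $67,000 at 35% = $23,450.00
Remaining $119,500 at 29% = $34,655.00
Fee: $48,400.00 + $23,450.00 + $34,655.00 = $106,505.00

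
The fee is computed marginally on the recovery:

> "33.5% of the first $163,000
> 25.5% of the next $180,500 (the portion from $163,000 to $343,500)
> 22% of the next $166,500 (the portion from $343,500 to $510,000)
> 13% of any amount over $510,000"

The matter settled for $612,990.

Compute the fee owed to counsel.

$150,651.20

First $163,000 at 33.5% = $54,605.00
Next $180,500 at 25.5% = $46,027.50
Next $166,500 at 22% = $36,630.00
Remaining $102,990 at 13% = $13,388.70
Fee: $54,605.00 + $46,027.50 + $36,630.00 + $13,388.70 = $150,651.20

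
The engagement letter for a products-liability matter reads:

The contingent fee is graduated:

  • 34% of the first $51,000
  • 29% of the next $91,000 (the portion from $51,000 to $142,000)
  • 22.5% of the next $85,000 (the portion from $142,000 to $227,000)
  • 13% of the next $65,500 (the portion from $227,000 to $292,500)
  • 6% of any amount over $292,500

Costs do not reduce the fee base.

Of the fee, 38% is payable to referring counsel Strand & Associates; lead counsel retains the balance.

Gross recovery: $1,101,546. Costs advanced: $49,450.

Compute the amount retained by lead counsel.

Fee base is the gross recovery, $1,101,546; costs are reimbursed separately.
First $51,000 at 34% = $17,340.00
Next $91,000 at 29% = $26,390.00
Next $85,000 at 22.5% = $19,125.00
Next $65,500 at 13% = $8,515.00
Remaining $809,046 at 6% = $48,542.76
Fee: $17,340.00 + $26,390.00 + $19,125.00 + $8,515.00 + $48,542.76 = $119,912.76
Referral share: 38% of $119,912.76 = $45,566.85; lead counsel retains $119,912.76 − $45,566.85 = $74,345.91.

$74,345.91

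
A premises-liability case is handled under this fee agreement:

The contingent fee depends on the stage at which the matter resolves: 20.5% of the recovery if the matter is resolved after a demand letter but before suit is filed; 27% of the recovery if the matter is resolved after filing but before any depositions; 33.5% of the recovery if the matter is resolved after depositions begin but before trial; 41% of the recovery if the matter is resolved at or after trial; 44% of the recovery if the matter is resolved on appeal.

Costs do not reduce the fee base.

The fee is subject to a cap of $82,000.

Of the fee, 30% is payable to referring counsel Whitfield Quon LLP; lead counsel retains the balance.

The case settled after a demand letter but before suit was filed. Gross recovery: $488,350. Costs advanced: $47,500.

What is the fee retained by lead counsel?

$57,400.00

Fee base is the gross recovery, $488,350; costs are reimbursed separately.
The matter settled after a demand letter but before suit was filed, so the 20.5% rate applies.
$488,350 × 20.5% = $100,111.75
$100,111.75 exceeds the $82,000 cap, so the fee is capped at $82,000.00.
Referral share: 30% of $82,000.00 = $24,600.00; lead counsel retains $82,000.00 − $24,600.00 = $57,400.00.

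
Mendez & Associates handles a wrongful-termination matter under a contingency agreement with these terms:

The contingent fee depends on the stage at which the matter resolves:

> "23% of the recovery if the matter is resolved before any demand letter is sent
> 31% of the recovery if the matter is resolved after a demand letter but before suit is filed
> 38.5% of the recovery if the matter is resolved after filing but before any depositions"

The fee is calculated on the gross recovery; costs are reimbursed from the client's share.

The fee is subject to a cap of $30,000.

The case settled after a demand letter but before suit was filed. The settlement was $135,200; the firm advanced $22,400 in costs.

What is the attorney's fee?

Fee base is the gross recovery, $135,200; costs are reimbursed separately.
The matter settled after a demand letter but before suit was filed, so the 31% rate applies.
$135,200 × 31% = $41,912.00
$41,912.00 exceeds the $30,000 cap, so the fee is capped at $30,000.00.

$30,000.00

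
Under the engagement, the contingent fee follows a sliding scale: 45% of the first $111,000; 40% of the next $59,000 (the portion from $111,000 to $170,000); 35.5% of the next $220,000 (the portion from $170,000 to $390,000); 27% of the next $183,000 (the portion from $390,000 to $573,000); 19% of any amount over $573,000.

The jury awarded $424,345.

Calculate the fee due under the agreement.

$160,923.15

First $111,000 at 45% = $49,950.00
Next $59,000 at 40% = $23,600.00
Next $220,000 at 35.5% = $78,100.00
Remaining $34,345 at 27% = $9,273.15
Fee: $49,950.00 + $23,600.00 + $78,100.00 + $9,273.15 = $160,923.15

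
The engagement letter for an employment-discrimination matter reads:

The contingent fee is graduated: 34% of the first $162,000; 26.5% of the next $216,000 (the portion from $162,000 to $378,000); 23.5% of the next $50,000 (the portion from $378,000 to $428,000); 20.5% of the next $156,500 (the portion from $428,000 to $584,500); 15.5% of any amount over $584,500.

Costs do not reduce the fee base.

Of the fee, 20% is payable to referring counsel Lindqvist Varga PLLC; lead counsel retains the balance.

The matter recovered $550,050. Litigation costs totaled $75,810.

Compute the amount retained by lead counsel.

Fee base is the gross recovery, $550,050; costs are reimbursed separately.
First $162,000 at 34% = $55,080.00
Next $216,000 at 26.5% = $57,240.00
Next $50,000 at 23.5% = $11,750.00
Remaining $122,050 at 20.5% = $25,020.25
Fee: $55,080.00 + $57,240.00 + $11,750.00 + $25,020.25 = $149,090.25
Referral share: 20% of $149,090.25 = $29,818.05; lead counsel retains $149,090.25 − $29,818.05 = $119,272.20.

$119,272.20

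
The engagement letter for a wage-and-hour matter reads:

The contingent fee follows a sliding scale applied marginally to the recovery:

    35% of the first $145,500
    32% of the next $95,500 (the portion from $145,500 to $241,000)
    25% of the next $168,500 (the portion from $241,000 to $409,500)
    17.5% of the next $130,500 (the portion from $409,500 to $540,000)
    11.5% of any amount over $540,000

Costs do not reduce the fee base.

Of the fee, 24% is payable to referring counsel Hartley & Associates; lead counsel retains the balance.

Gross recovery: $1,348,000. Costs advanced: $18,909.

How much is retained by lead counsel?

Fee base is the gross recovery, $1,348,000; costs are reimbursed separately.
First $145,500 at 35% = $50,925.00
Next $95,500 at 32% = $30,560.00
Next $168,500 at 25% = $42,125.00
Next $130,500 at 17.5% = $22,837.50
Remaining $808,000 at 11.5% = $92,920.00
Fee: $50,925.00 + $30,560.00 + $42,125.00 + $22,837.50 + $92,920.00 = $239,367.50
Referral share: 24% of $239,367.50 = $57,448.20; lead counsel retains $239,367.50 − $57,448.20 = $181,919.30.

$181,919.30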